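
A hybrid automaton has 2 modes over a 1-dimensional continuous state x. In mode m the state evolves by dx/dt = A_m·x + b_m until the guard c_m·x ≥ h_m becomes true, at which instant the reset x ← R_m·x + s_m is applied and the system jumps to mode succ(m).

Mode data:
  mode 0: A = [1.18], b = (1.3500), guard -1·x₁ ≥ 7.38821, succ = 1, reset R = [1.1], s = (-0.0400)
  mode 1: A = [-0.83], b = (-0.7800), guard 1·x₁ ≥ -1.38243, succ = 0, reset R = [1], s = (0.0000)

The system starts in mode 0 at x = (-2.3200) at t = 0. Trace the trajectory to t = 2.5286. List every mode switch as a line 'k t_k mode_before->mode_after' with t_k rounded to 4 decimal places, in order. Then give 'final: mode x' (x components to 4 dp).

Mode 0: guard c·x = 7.3882 hit at Δt = 1.4149 (t = 1.4149), x⁻ = (-7.3882) → reset → x⁺ = (-8.1670), jump to mode 1
Mode 1: flow for 1.1137 to horizon, guard not reached → x = (-3.8074)

1 1.4149 0->1
final: 1 -3.8074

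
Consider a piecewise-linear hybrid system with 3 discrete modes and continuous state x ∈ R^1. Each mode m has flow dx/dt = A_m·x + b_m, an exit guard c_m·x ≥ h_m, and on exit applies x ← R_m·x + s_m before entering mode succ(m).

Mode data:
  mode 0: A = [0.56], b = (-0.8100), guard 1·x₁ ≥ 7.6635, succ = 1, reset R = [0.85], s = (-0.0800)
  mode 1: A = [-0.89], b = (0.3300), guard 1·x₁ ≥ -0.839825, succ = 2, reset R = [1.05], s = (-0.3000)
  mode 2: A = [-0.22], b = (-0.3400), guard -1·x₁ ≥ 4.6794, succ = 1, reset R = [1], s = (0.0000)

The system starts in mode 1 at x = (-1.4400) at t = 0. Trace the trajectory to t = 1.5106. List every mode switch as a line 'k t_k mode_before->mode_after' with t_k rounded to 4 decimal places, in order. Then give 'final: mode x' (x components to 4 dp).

Mode 1: guard c·x = -0.8398 hit at Δt = 0.4524 (t = 0.4524), x⁻ = (-0.8398) → reset → x⁺ = (-1.1818), jump to mode 2
Mode 2: flow for 1.0582 to horizon, guard not reached → x = (-1.2573)

1 0.4524 1->2
final: 2 -1.2573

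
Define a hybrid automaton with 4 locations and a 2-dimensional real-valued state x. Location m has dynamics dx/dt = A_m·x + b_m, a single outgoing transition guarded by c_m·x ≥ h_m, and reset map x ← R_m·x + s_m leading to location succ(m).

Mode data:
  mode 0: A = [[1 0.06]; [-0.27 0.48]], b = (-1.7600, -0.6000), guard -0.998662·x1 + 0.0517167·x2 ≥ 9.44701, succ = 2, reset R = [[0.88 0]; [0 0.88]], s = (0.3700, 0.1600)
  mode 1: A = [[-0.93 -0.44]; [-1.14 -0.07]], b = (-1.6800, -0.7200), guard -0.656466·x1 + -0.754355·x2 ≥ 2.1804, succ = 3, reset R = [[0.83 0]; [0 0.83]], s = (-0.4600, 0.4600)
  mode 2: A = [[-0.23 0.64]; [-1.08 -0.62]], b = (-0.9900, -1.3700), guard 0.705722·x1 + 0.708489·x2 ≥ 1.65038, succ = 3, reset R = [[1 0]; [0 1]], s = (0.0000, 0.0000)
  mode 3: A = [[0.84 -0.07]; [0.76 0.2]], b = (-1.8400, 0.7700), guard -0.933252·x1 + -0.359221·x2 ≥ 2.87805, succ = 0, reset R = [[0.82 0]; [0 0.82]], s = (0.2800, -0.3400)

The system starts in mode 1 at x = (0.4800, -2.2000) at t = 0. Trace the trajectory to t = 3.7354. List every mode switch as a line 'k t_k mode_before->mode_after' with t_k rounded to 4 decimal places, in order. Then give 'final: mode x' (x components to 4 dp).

Mode 1: guard c·x = 2.1804 hit at Δt = 0.8664 (t = 0.8664), x⁻ = (-0.1079, -2.7966) → reset → x⁺ = (-0.5495, -1.8611), jump to mode 3
Mode 3: guard c·x = 2.8780 hit at Δt = 0.5960 (t = 1.4624), x⁻ = (-2.2234, -2.2355) → reset → x⁺ = (-1.5432, -2.1731), jump to mode 0
Mode 0: guard c·x = 9.4470 hit at Δt = 1.2032 (t = 2.6656), x⁻ = (-9.6104, -2.9103) → reset → x⁺ = (-8.0871, -2.4010), jump to mode 2
Mode 2: flow for 1.0698 to horizon, guard not reached → x = (-6.3801, 3.9930)

1 0.8664 1->3
2 1.4624 3->0
3 2.6656 0->2
final: 2 -6.3801 3.9930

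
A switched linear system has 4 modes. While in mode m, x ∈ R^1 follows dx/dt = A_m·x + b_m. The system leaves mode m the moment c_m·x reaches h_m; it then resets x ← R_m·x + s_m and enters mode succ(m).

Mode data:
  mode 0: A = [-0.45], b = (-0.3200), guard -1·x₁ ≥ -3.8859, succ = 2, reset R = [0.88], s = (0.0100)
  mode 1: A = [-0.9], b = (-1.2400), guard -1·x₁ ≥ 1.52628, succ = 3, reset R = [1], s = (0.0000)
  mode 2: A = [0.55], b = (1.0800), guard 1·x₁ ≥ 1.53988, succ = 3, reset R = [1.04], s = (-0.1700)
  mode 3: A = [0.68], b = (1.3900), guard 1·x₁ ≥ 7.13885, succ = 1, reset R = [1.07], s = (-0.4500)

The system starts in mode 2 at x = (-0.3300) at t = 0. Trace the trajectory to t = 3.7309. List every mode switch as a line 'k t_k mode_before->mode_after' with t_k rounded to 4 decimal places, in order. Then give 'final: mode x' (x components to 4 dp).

1 1.3872 2->3
2 2.8160 3->1
final: 1 2.3823

Mode 2: guard c·x = 1.5399 hit at Δt = 1.3872 (t = 1.3872), x⁻ = (1.5399) → reset → x⁺ = (1.4315), jump to mode 3
Mode 3: guard c·x = 7.1388 hit at Δt = 1.4288 (t = 2.8160), x⁻ = (7.1389) → reset → x⁺ = (7.1886), jump to mode 1
Mode 1: flow for 0.9149 to horizon, guard not reached → x = (2.3823)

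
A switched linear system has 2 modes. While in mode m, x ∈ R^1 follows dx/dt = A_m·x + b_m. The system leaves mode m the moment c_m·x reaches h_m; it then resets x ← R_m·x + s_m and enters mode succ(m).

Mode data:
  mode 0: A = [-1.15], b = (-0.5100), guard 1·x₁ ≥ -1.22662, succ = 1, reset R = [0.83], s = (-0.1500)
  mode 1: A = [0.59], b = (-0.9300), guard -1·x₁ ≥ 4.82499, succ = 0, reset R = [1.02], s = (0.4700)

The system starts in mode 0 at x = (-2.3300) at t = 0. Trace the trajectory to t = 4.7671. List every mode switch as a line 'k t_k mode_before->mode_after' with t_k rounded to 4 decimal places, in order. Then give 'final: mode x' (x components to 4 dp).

Mode 0: guard c·x = -1.2266 hit at Δt = 0.7645 (t = 0.7645), x⁻ = (-1.2266) → reset → x⁺ = (-1.1681), jump to mode 1
Mode 1: guard c·x = 4.8250 hit at Δt = 1.4355 (t = 2.2000), x⁻ = (-4.8250) → reset → x⁺ = (-4.4515), jump to mode 0
Mode 0: guard c·x = -1.2266 hit at Δt = 1.4198 (t = 3.6198), x⁻ = (-1.2266) → reset → x⁺ = (-1.1681), jump to mode 1
Mode 1: flow for 1.1473 to horizon, guard not reached → x = (-3.8241)

1 0.7645 0->1
2 2.2000 1->0
3 3.6198 0->1
final: 1 -3.8241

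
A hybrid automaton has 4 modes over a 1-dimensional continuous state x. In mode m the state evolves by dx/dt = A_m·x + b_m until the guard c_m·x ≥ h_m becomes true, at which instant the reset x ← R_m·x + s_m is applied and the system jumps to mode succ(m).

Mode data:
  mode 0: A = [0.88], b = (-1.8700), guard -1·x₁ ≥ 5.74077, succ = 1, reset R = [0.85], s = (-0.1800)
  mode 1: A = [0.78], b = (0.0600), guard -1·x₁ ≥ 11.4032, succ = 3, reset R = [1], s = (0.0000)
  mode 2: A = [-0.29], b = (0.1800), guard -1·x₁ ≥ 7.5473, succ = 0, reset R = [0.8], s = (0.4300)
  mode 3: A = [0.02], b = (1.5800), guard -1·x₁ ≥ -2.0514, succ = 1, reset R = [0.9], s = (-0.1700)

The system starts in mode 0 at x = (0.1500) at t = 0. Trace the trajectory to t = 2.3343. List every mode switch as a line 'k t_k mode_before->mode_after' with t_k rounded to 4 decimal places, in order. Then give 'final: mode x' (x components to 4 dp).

1 1.5704 0->1
final: 1 -9.1184

Mode 0: guard c·x = 5.7408 hit at Δt = 1.5704 (t = 1.5704), x⁻ = (-5.7408) → reset → x⁺ = (-5.0597), jump to mode 1
Mode 1: flow for 0.7639 to horizon, guard not reached → x = (-9.1184)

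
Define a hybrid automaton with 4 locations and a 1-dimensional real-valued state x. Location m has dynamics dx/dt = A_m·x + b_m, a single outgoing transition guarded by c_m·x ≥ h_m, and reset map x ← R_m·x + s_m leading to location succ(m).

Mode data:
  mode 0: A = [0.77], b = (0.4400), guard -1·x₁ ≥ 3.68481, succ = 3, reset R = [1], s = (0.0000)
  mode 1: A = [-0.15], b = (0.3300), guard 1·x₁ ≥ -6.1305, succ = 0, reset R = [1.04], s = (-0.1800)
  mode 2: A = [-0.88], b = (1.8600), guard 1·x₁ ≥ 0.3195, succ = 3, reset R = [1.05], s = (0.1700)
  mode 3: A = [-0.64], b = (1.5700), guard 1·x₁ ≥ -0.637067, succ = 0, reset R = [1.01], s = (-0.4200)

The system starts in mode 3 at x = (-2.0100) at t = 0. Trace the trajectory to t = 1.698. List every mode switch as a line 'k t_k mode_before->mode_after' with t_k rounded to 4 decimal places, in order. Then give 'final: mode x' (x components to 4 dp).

Mode 3: guard c·x = -0.6371 hit at Δt = 0.5744 (t = 0.5744), x⁻ = (-0.6371) → reset → x⁺ = (-1.0634), jump to mode 0
Mode 0: flow for 1.1236 to horizon, guard not reached → x = (-1.7402)

1 0.5744 3->0
final: 0 -1.7402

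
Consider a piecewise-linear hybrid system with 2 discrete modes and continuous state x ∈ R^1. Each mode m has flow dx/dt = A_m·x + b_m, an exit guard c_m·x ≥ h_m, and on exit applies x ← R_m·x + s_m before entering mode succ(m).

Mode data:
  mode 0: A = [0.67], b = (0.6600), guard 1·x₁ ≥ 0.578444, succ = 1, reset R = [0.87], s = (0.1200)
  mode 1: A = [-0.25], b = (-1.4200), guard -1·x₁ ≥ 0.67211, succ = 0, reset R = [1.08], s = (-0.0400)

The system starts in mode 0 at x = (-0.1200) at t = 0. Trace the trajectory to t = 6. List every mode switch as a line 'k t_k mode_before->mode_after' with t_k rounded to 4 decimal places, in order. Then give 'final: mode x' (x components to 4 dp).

Mode 0: guard c·x = 0.5784 hit at Δt = 0.8834 (t = 0.8834), x⁻ = (0.5784) → reset → x⁺ = (0.6232), jump to mode 1
Mode 1: guard c·x = 0.6721 hit at Δt = 0.9202 (t = 1.8036), x⁻ = (-0.6721) → reset → x⁺ = (-0.7659), jump to mode 0
Mode 0: guard c·x = 0.5784 hit at Δt = 2.9324 (t = 4.7360), x⁻ = (0.5784) → reset → x⁺ = (0.6232), jump to mode 1
Mode 1: guard c·x = 0.6721 hit at Δt = 0.9202 (t = 5.6562), x⁻ = (-0.6721) → reset → x⁺ = (-0.7659), jump to mode 0
Mode 0: flow for 0.3438 to horizon, guard not reached → x = (-0.7091)

1 0.8834 0->1
2 1.8036 1->0
3 4.7360 0->1
4 5.6562 1->0
final: 0 -0.7091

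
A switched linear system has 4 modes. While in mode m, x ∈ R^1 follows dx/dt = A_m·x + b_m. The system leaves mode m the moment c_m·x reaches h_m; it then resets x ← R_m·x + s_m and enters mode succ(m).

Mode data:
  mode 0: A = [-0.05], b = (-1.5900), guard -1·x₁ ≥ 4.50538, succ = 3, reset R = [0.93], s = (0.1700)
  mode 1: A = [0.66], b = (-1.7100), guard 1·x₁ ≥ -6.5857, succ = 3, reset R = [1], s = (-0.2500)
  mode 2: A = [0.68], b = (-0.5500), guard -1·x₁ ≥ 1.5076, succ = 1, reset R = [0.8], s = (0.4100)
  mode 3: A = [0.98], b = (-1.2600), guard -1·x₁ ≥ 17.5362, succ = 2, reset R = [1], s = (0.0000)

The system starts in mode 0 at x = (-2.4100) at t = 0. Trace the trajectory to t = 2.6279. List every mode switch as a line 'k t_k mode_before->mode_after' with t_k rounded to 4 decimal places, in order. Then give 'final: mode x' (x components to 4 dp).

1 1.4793 0->3
final: 3 -15.0674

Mode 0: guard c·x = 4.5054 hit at Δt = 1.4793 (t = 1.4793), x⁻ = (-4.5054) → reset → x⁺ = (-4.0200), jump to mode 3
Mode 3: flow for 1.1486 to horizon, guard not reached → x = (-15.0674)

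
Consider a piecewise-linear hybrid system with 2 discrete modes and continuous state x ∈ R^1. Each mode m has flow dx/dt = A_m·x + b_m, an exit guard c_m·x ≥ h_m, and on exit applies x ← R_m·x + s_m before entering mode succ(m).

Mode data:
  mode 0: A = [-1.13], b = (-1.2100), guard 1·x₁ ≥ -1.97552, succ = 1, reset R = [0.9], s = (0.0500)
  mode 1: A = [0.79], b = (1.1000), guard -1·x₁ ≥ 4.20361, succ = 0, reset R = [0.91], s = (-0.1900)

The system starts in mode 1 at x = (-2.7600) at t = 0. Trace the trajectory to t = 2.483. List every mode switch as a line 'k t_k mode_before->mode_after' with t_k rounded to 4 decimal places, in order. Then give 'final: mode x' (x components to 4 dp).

1 0.9121 1->0
2 1.9564 0->1
final: 1 -1.9011

Mode 1: guard c·x = 4.2036 hit at Δt = 0.9121 (t = 0.9121), x⁻ = (-4.2036) → reset → x⁺ = (-4.0153), jump to mode 0
Mode 0: guard c·x = -1.9755 hit at Δt = 1.0443 (t = 1.9564), x⁻ = (-1.9755) → reset → x⁺ = (-1.7280), jump to mode 1
Mode 1: flow for 0.5266 to horizon, guard not reached → x = (-1.9011)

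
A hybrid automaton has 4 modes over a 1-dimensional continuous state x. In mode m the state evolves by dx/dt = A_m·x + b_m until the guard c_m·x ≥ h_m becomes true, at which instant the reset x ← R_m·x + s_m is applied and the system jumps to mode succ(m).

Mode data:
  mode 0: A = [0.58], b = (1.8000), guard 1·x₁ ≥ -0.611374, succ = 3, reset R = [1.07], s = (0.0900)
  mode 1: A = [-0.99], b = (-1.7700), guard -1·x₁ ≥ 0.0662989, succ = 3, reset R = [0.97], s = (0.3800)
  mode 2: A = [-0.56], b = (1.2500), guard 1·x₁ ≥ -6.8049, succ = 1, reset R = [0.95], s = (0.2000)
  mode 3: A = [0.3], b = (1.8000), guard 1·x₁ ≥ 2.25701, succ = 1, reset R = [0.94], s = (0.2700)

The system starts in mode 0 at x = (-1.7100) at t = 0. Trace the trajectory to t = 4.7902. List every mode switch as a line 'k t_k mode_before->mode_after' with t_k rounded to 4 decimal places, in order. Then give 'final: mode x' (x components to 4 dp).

1 1.0023 0->3
2 2.3958 3->1
3 3.2917 1->3
4 4.1851 3->1
final: 1 0.5081

Mode 0: guard c·x = -0.6114 hit at Δt = 1.0023 (t = 1.0023), x⁻ = (-0.6114) → reset → x⁺ = (-0.5642), jump to mode 3
Mode 3: guard c·x = 2.2570 hit at Δt = 1.3935 (t = 2.3958), x⁻ = (2.2570) → reset → x⁺ = (2.3916), jump to mode 1
Mode 1: guard c·x = 0.0663 hit at Δt = 0.8959 (t = 3.2917), x⁻ = (-0.0663) → reset → x⁺ = (0.3157), jump to mode 3
Mode 3: guard c·x = 2.2570 hit at Δt = 0.8934 (t = 4.1851), x⁻ = (2.2570) → reset → x⁺ = (2.3916), jump to mode 1
Mode 1: flow for 0.6051 to horizon, guard not reached → x = (0.5081)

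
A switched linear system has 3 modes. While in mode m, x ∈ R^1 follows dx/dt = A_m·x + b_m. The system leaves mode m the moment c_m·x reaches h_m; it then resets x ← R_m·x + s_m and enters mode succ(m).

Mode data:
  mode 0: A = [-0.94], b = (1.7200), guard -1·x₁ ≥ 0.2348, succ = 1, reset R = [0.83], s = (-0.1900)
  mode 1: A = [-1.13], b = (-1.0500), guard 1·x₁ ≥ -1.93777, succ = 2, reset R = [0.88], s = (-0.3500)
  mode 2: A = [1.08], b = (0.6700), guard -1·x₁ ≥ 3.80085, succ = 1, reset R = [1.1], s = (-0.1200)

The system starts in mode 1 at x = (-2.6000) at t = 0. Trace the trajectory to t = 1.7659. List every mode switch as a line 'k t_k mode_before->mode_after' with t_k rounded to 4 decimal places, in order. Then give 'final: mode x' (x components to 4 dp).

1 0.4467 1->2
2 1.1837 2->1
final: 1 -2.6756

Mode 1: guard c·x = -1.9378 hit at Δt = 0.4467 (t = 0.4467), x⁻ = (-1.9378) → reset → x⁺ = (-2.0552), jump to mode 2
Mode 2: guard c·x = 3.8009 hit at Δt = 0.7370 (t = 1.1837), x⁻ = (-3.8009) → reset → x⁺ = (-4.3009), jump to mode 1
Mode 1: flow for 0.5822 to horizon, guard not reached → x = (-2.6756)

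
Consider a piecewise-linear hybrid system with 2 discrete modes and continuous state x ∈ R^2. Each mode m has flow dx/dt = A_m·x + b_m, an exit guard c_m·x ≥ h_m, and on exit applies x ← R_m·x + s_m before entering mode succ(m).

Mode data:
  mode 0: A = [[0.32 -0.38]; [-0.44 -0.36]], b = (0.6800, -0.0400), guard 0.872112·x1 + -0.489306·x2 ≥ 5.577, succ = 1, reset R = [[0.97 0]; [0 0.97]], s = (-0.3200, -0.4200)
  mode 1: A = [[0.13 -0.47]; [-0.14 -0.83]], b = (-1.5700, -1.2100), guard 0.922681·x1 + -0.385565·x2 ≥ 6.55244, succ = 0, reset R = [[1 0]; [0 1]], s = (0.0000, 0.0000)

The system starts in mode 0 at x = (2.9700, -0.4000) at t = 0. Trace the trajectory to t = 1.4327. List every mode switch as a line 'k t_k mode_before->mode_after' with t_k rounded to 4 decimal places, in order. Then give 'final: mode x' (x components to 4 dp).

1 1.0021 0->1
final: 1 4.9286 -2.2295

Mode 0: guard c·x = 5.5770 hit at Δt = 1.0021 (t = 1.0021), x⁻ = (5.3621, -1.8407) → reset → x⁺ = (4.8812, -2.2055), jump to mode 1
Mode 1: flow for 0.4306 to horizon, guard not reached → x = (4.9286, -2.2295)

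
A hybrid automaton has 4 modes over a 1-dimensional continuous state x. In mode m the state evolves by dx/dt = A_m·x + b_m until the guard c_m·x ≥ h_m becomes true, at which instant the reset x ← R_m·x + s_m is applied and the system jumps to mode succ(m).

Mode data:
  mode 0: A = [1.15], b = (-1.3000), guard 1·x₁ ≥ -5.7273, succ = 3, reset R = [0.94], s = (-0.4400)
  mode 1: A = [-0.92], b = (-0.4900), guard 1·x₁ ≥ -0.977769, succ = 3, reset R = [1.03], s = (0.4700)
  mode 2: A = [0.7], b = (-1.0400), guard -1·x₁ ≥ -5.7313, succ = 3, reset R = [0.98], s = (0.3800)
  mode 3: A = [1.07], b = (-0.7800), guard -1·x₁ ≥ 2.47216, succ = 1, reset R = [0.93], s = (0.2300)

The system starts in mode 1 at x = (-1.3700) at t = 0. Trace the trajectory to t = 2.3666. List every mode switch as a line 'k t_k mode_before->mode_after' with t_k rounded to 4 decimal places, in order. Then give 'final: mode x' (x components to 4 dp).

1 0.6868 1->3
2 1.5537 3->1
final: 1 -1.2600

Mode 1: guard c·x = -0.9778 hit at Δt = 0.6868 (t = 0.6868), x⁻ = (-0.9778) → reset → x⁺ = (-0.5371), jump to mode 3
Mode 3: guard c·x = 2.4722 hit at Δt = 0.8669 (t = 1.5537), x⁻ = (-2.4722) → reset → x⁺ = (-2.0691), jump to mode 1
Mode 1: flow for 0.8129 to horizon, guard not reached → x = (-1.2600)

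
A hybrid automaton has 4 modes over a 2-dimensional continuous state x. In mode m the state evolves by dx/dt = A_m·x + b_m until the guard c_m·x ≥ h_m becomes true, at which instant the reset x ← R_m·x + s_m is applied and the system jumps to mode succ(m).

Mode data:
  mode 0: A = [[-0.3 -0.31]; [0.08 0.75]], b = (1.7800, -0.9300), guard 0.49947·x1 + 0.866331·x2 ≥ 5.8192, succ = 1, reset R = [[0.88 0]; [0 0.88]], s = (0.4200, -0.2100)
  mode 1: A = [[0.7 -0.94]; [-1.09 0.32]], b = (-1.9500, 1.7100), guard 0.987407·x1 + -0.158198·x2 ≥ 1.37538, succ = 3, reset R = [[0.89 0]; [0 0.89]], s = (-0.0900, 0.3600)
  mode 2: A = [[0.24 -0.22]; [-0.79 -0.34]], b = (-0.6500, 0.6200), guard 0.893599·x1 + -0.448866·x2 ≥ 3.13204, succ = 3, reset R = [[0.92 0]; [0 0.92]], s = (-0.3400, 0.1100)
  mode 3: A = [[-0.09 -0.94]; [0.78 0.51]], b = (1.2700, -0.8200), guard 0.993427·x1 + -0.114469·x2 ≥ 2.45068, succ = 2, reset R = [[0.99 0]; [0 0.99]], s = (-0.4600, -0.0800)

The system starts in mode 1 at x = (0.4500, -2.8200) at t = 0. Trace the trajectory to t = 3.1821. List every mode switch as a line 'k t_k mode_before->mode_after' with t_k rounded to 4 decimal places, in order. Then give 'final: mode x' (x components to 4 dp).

Mode 1: guard c·x = 1.3754 hit at Δt = 0.4315 (t = 0.4315), x⁻ = (0.9460, -2.7898) → reset → x⁺ = (0.7519, -2.1229), jump to mode 3
Mode 3: guard c·x = 2.4507 hit at Δt = 0.4271 (t = 0.8586), x⁻ = (2.1791, -2.4980) → reset → x⁺ = (1.6973, -2.5530), jump to mode 2
Mode 2: guard c·x = 3.1320 hit at Δt = 1.3352 (t = 2.1938), x⁻ = (2.1943, -2.6092) → reset → x⁺ = (1.6788, -2.2905), jump to mode 3
Mode 3: guard c·x = 2.4507 hit at Δt = 0.1566 (t = 2.3504), x⁻ = (2.1939, -2.3689) → reset → x⁺ = (1.7120, -2.4252), jump to mode 2
Mode 2: flow for 0.8317 to horizon, guard not reached → x = (1.9812, -2.4365)

1 0.4315 1->3
2 0.8586 3->2
3 2.1938 2->3
4 2.3504 3->2
final: 2 1.9812 -2.4365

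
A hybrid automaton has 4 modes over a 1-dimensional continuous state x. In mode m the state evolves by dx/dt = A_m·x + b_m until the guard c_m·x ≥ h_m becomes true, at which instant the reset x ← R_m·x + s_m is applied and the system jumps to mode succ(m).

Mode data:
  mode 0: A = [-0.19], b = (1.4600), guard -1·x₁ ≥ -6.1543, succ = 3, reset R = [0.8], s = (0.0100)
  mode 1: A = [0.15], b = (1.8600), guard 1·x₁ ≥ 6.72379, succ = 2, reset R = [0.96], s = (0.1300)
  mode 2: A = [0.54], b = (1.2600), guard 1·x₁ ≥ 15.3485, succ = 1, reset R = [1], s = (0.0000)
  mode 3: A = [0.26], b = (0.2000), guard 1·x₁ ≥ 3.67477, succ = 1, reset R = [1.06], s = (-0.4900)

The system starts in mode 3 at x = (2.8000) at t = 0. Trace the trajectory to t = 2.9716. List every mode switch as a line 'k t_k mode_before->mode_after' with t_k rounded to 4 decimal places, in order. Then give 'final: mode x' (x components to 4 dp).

1 0.8431 3->1
2 2.1137 1->2
final: 2 11.8399

Mode 3: guard c·x = 3.6748 hit at Δt = 0.8431 (t = 0.8431), x⁻ = (3.6748) → reset → x⁺ = (3.4053), jump to mode 1
Mode 1: guard c·x = 6.7238 hit at Δt = 1.2706 (t = 2.1137), x⁻ = (6.7238) → reset → x⁺ = (6.5848), jump to mode 2
Mode 2: flow for 0.8579 to horizon, guard not reached → x = (11.8399)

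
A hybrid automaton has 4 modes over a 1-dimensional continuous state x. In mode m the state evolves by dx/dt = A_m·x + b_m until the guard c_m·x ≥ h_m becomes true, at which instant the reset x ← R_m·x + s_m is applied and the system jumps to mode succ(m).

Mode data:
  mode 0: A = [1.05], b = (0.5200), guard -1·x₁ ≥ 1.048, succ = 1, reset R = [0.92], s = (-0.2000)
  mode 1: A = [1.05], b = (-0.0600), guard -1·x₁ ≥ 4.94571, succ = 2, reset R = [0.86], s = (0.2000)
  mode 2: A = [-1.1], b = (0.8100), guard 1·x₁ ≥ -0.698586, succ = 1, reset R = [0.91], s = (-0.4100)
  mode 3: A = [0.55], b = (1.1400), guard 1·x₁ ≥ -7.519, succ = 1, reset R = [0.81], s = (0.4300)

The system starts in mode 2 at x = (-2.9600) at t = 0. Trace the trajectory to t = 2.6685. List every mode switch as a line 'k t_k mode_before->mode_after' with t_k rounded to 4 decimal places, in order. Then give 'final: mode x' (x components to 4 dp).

1 0.8602 2->1
2 2.3003 1->2
final: 2 -2.4582

Mode 2: guard c·x = -0.6986 hit at Δt = 0.8602 (t = 0.8602), x⁻ = (-0.6986) → reset → x⁺ = (-1.0457), jump to mode 1
Mode 1: guard c·x = 4.9457 hit at Δt = 1.4401 (t = 2.3003), x⁻ = (-4.9457) → reset → x⁺ = (-4.0533), jump to mode 2
Mode 2: flow for 0.3682 to horizon, guard not reached → x = (-2.4582)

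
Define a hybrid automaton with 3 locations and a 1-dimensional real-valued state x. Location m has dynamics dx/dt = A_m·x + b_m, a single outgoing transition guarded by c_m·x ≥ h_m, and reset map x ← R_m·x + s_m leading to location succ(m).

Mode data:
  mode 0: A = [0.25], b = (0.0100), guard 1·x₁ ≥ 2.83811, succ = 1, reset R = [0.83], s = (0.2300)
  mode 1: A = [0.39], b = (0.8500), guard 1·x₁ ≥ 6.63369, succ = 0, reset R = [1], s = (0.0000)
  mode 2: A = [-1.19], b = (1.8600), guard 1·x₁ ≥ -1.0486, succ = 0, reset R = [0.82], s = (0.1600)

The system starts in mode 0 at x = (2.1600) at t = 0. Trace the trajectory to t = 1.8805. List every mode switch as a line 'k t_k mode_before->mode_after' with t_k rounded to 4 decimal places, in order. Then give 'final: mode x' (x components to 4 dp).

Mode 0: guard c·x = 2.8381 hit at Δt = 1.0747 (t = 1.0747), x⁻ = (2.8381) → reset → x⁺ = (2.5856), jump to mode 1
Mode 1: flow for 0.8058 to horizon, guard not reached → x = (4.3451)

1 1.0747 0->1
final: 1 4.3451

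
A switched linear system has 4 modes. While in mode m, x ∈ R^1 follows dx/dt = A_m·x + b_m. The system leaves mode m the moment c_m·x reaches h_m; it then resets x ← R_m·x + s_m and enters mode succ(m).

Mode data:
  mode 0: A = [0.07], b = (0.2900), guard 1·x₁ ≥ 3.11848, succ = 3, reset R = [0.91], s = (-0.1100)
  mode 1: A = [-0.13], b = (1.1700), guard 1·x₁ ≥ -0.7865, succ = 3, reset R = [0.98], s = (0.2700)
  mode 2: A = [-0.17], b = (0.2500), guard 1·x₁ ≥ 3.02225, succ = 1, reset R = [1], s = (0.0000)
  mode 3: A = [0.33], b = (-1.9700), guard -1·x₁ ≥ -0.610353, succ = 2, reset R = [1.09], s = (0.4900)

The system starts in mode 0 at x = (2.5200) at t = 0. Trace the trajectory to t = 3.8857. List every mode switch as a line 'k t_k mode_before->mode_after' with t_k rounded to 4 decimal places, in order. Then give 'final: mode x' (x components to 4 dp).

Mode 0: guard c·x = 3.1185 hit at Δt = 1.2288 (t = 1.2288), x⁻ = (3.1185) → reset → x⁺ = (2.7278), jump to mode 3
Mode 3: guard c·x = -0.6104 hit at Δt = 1.5233 (t = 2.7521), x⁻ = (0.6104) → reset → x⁺ = (1.1553), jump to mode 2
Mode 2: flow for 1.1336 to horizon, guard not reached → x = (1.2106)

1 1.2288 0->3
2 2.7521 3->2
final: 2 1.2106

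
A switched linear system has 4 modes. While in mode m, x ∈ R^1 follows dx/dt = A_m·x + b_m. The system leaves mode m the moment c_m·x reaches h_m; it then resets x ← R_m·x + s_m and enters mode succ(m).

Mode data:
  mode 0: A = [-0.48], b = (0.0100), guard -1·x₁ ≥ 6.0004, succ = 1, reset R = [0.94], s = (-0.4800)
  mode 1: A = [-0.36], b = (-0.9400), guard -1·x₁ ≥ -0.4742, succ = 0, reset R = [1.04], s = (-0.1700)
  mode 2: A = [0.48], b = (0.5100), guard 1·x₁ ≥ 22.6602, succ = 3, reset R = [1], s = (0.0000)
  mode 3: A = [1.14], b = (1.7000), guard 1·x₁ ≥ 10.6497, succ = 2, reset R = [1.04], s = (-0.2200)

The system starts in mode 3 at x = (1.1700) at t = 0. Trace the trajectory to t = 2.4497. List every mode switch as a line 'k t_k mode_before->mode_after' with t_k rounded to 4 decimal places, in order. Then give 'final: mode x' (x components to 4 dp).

1 1.3314 3->2
final: 2 19.3235

Mode 3: guard c·x = 10.6497 hit at Δt = 1.3314 (t = 1.3314), x⁻ = (10.6497) → reset → x⁺ = (10.8557), jump to mode 2
Mode 2: flow for 1.1183 to horizon, guard not reached → x = (19.3235)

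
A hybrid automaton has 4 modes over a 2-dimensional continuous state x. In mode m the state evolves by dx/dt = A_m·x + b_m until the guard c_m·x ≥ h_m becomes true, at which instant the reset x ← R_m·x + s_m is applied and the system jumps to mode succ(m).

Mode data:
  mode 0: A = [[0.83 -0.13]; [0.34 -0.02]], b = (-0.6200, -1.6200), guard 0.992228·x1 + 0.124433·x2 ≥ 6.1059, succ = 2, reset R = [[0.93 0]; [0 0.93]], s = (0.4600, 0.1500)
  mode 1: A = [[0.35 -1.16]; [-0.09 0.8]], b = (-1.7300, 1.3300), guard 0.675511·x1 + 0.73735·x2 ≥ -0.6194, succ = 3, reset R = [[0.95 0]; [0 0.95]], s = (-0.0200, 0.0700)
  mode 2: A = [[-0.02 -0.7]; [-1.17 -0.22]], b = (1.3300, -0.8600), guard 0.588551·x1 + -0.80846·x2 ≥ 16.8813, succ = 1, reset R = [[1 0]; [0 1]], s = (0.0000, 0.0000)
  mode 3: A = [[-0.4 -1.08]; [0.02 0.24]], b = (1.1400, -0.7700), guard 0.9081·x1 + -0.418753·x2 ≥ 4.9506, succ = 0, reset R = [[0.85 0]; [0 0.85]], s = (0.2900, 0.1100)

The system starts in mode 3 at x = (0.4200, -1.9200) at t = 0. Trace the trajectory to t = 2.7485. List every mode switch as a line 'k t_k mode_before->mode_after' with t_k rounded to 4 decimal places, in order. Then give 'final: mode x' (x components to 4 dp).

1 1.0996 3->0
2 1.8649 0->2
final: 2 11.4055 -10.7408

Mode 3: guard c·x = 4.9506 hit at Δt = 1.0996 (t = 1.0996), x⁻ = (3.8758, -3.4172) → reset → x⁺ = (3.5845, -2.7946), jump to mode 0
Mode 0: guard c·x = 6.1059 hit at Δt = 0.7653 (t = 1.8649), x⁻ = (6.4948, -2.7196) → reset → x⁺ = (6.5001, -2.3792), jump to mode 2
Mode 2: flow for 0.8836 to horizon, guard not reached → x = (11.4055, -10.7408)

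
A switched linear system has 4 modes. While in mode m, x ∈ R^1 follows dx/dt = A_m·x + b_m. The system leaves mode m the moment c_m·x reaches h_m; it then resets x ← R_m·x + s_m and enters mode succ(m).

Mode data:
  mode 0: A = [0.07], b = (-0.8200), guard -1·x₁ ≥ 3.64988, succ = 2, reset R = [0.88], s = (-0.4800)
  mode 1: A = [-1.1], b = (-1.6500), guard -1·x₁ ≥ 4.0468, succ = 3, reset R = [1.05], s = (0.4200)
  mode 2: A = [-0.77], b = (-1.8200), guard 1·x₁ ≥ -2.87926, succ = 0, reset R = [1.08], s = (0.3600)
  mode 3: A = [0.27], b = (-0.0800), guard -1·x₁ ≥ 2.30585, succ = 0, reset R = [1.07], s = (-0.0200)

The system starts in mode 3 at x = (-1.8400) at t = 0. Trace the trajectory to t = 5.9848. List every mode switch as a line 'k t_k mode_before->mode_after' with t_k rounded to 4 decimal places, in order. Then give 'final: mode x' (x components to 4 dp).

1 0.7306 3->0
2 1.8547 0->2
3 3.0836 2->0
4 3.9462 0->2
5 5.1751 2->0
final: 0 -3.5931

Mode 3: guard c·x = 2.3058 hit at Δt = 0.7306 (t = 0.7306), x⁻ = (-2.3058) → reset → x⁺ = (-2.4873), jump to mode 0
Mode 0: guard c·x = 3.6499 hit at Δt = 1.1241 (t = 1.8547), x⁻ = (-3.6499) → reset → x⁺ = (-3.6919), jump to mode 2
Mode 2: guard c·x = -2.8793 hit at Δt = 1.2289 (t = 3.0836), x⁻ = (-2.8793) → reset → x⁺ = (-2.7496), jump to mode 0
Mode 0: guard c·x = 3.6499 hit at Δt = 0.8626 (t = 3.9462), x⁻ = (-3.6499) → reset → x⁺ = (-3.6919), jump to mode 2
Mode 2: guard c·x = -2.8793 hit at Δt = 1.2289 (t = 5.1751), x⁻ = (-2.8793) → reset → x⁺ = (-2.7496), jump to mode 0
Mode 0: flow for 0.8097 to horizon, guard not reached → x = (-3.5931)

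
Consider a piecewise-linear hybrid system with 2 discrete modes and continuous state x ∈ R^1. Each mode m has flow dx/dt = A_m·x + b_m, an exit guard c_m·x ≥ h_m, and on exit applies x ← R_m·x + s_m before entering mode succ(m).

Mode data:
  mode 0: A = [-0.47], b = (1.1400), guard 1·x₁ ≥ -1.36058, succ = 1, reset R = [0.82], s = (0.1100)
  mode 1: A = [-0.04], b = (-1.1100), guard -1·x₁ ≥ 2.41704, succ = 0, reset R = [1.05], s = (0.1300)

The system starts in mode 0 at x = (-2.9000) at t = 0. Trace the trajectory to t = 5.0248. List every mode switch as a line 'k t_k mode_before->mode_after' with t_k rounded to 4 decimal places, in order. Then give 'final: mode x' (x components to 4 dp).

Mode 0: guard c·x = -1.3606 hit at Δt = 0.7259 (t = 0.7259), x⁻ = (-1.3606) → reset → x⁺ = (-1.0057), jump to mode 1
Mode 1: guard c·x = 2.4170 hit at Δt = 1.3554 (t = 2.0813), x⁻ = (-2.4170) → reset → x⁺ = (-2.4079), jump to mode 0
Mode 0: guard c·x = -1.3606 hit at Δt = 0.5196 (t = 2.6009), x⁻ = (-1.3606) → reset → x⁺ = (-1.0057), jump to mode 1
Mode 1: guard c·x = 2.4170 hit at Δt = 1.3554 (t = 3.9563), x⁻ = (-2.4170) → reset → x⁺ = (-2.4079), jump to mode 0
Mode 0: guard c·x = -1.3606 hit at Δt = 0.5196 (t = 4.4759), x⁻ = (-1.3606) → reset → x⁺ = (-1.0057), jump to mode 1
Mode 1: flow for 0.5489 to horizon, guard not reached → x = (-1.5865)

1 0.7259 0->1
2 2.0813 1->0
3 2.6009 0->1
4 3.9563 1->0
5 4.4759 0->1
final: 1 -1.5865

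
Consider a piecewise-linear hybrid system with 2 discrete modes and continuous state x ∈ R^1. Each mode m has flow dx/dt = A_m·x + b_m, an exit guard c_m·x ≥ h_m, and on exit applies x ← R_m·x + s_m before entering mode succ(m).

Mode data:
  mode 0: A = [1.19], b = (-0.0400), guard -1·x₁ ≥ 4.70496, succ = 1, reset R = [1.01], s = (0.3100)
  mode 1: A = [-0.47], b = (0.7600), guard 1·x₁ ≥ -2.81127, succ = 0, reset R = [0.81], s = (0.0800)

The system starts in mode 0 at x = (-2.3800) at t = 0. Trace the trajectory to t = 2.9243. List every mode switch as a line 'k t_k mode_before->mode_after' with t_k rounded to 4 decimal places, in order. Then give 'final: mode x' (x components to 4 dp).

1 0.5669 0->1
2 1.2340 1->0
3 1.8671 0->1
4 2.5342 1->0
final: 0 -3.5150

Mode 0: guard c·x = 4.7050 hit at Δt = 0.5669 (t = 0.5669), x⁻ = (-4.7050) → reset → x⁺ = (-4.4420), jump to mode 1
Mode 1: guard c·x = -2.8113 hit at Δt = 0.6671 (t = 1.2340), x⁻ = (-2.8113) → reset → x⁺ = (-2.1971), jump to mode 0
Mode 0: guard c·x = 4.7050 hit at Δt = 0.6331 (t = 1.8671), x⁻ = (-4.7050) → reset → x⁺ = (-4.4420), jump to mode 1
Mode 1: guard c·x = -2.8113 hit at Δt = 0.6671 (t = 2.5342), x⁻ = (-2.8113) → reset → x⁺ = (-2.1971), jump to mode 0
Mode 0: flow for 0.3901 to horizon, guard not reached → x = (-3.5150)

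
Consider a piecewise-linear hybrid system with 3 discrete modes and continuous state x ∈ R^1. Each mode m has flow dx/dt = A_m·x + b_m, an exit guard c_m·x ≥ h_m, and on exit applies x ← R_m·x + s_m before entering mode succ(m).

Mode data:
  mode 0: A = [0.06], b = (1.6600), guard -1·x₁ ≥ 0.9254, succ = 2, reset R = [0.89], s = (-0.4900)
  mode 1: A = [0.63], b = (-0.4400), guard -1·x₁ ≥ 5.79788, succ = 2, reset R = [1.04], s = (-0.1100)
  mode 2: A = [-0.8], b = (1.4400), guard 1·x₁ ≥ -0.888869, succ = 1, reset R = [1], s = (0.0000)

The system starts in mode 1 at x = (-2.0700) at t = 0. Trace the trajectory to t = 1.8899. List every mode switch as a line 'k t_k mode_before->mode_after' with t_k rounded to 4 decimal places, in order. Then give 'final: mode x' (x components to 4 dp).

1 1.3539 1->2
final: 2 -3.3711

Mode 1: guard c·x = 5.7979 hit at Δt = 1.3539 (t = 1.3539), x⁻ = (-5.7979) → reset → x⁺ = (-6.1398), jump to mode 2
Mode 2: flow for 0.5360 to horizon, guard not reached → x = (-3.3711)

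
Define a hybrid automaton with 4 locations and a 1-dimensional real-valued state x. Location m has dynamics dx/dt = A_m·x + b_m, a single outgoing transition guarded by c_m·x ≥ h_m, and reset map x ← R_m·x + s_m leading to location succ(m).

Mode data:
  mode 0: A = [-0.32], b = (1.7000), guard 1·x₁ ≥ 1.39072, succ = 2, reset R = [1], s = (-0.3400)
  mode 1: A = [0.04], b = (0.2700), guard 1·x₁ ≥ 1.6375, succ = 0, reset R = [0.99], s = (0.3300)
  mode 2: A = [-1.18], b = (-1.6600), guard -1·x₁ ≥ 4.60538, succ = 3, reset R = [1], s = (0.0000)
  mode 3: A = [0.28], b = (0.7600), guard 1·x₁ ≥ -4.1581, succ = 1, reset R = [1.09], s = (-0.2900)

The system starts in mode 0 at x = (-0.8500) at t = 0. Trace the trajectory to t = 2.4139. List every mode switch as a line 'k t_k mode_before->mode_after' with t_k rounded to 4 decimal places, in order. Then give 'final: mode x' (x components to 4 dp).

1 1.4123 0->2
final: 2 -0.6531

Mode 0: guard c·x = 1.3907 hit at Δt = 1.4123 (t = 1.4123), x⁻ = (1.3907) → reset → x⁺ = (1.0507), jump to mode 2
Mode 2: flow for 1.0016 to horizon, guard not reached → x = (-0.6531)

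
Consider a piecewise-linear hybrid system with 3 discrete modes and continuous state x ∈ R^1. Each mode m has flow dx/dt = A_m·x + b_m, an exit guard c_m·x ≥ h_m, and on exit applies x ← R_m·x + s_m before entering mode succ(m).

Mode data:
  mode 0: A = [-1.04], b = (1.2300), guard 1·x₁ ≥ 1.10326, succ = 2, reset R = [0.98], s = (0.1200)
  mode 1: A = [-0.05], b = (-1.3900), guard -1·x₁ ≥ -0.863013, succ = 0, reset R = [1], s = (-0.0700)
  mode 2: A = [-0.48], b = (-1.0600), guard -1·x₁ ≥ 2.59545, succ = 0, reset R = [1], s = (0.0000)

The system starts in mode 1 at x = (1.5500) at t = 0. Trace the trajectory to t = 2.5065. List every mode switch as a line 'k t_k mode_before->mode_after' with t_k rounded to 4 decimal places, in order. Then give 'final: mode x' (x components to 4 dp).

1 0.4737 1->0
2 2.0029 0->2
final: 2 0.4691

Mode 1: guard c·x = -0.8630 hit at Δt = 0.4737 (t = 0.4737), x⁻ = (0.8630) → reset → x⁺ = (0.7930), jump to mode 0
Mode 0: guard c·x = 1.1033 hit at Δt = 1.5292 (t = 2.0029), x⁻ = (1.1033) → reset → x⁺ = (1.2012), jump to mode 2
Mode 2: flow for 0.5036 to horizon, guard not reached → x = (0.4691)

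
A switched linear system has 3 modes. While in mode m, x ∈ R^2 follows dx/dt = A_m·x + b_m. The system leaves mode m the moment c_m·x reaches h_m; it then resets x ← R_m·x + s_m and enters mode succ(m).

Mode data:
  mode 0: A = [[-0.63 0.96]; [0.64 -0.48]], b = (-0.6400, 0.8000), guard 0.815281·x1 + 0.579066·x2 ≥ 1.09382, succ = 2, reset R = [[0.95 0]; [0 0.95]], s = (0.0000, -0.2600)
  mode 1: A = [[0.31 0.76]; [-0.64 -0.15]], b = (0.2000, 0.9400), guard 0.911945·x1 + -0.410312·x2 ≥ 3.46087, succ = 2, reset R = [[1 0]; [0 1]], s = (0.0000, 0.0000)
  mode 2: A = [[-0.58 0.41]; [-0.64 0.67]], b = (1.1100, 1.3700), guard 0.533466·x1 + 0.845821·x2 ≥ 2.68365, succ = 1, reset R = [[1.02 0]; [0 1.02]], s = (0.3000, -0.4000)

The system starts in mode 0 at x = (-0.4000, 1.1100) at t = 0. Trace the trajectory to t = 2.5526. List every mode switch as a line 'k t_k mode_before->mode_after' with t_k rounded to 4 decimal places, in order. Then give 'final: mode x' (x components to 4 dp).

1 1.3935 0->2
2 2.0490 2->1
final: 1 2.7077 1.6945

Mode 0: guard c·x = 1.0938 hit at Δt = 1.3935 (t = 1.3935), x⁻ = (0.3452, 1.4029) → reset → x⁺ = (0.3280, 1.0728), jump to mode 2
Mode 2: guard c·x = 2.6837 hit at Δt = 0.6555 (t = 2.0490), x⁻ = (1.2234, 2.4012) → reset → x⁺ = (1.5478, 2.0493), jump to mode 1
Mode 1: flow for 0.5036 to horizon, guard not reached → x = (2.7077, 1.6945)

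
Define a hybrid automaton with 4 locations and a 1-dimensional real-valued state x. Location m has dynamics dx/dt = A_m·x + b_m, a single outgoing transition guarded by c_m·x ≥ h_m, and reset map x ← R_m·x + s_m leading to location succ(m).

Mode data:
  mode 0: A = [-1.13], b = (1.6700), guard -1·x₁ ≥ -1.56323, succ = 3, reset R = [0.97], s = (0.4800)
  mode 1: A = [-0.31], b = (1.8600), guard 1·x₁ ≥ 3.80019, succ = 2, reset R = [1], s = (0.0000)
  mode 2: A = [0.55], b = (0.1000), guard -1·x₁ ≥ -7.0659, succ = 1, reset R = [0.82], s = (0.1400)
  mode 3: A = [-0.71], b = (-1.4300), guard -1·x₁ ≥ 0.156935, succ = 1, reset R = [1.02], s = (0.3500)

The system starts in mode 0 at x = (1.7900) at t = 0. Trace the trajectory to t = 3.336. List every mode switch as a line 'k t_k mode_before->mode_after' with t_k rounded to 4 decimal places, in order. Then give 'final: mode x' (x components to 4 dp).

Mode 0: guard c·x = -1.5632 hit at Δt = 1.1474 (t = 1.1474), x⁻ = (1.5632) → reset → x⁺ = (1.9963), jump to mode 3
Mode 3: guard c·x = 0.1569 hit at Δt = 1.0843 (t = 2.2317), x⁻ = (-0.1569) → reset → x⁺ = (0.1899), jump to mode 1
Mode 1: flow for 1.1043 to horizon, guard not reached → x = (1.8742)

1 1.1474 0->3
2 2.2317 3->1
final: 1 1.8742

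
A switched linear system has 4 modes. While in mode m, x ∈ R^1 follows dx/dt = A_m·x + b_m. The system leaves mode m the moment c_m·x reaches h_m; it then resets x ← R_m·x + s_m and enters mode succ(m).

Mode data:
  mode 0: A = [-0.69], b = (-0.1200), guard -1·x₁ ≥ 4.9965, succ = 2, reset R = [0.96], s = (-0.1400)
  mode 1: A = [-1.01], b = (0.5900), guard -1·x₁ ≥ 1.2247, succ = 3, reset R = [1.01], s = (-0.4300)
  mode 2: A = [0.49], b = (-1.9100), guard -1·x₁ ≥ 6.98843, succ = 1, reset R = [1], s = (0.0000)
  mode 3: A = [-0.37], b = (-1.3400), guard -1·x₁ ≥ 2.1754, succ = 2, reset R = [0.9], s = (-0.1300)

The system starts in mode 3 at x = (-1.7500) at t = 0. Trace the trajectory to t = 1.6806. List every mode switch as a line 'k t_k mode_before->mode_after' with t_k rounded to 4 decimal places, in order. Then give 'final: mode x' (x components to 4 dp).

Mode 3: guard c·x = 2.1754 hit at Δt = 0.6969 (t = 0.6969), x⁻ = (-2.1754) → reset → x⁺ = (-2.0879), jump to mode 2
Mode 2: flow for 0.9837 to horizon, guard not reached → x = (-5.7951)

1 0.6969 3->2
final: 2 -5.7951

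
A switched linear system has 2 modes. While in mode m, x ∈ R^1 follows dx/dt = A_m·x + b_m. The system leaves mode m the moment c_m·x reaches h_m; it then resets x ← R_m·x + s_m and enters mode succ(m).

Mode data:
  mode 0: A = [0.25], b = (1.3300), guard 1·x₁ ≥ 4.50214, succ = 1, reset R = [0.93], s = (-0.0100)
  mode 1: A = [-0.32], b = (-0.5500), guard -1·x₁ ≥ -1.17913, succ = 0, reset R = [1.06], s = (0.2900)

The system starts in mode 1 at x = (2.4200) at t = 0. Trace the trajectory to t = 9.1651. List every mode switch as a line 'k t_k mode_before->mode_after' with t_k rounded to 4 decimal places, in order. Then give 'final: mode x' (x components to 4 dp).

1 1.1138 1->0
2 2.5496 0->1
3 4.7691 1->0
4 6.2049 0->1
5 8.4245 1->0
final: 0 2.9353

Mode 1: guard c·x = -1.1791 hit at Δt = 1.1138 (t = 1.1138), x⁻ = (1.1791) → reset → x⁺ = (1.5399), jump to mode 0
Mode 0: guard c·x = 4.5021 hit at Δt = 1.4358 (t = 2.5496), x⁻ = (4.5021) → reset → x⁺ = (4.1770), jump to mode 1
Mode 1: guard c·x = -1.1791 hit at Δt = 2.2195 (t = 4.7691), x⁻ = (1.1791) → reset → x⁺ = (1.5399), jump to mode 0
Mode 0: guard c·x = 4.5021 hit at Δt = 1.4358 (t = 6.2049), x⁻ = (4.5021) → reset → x⁺ = (4.1770), jump to mode 1
Mode 1: guard c·x = -1.1791 hit at Δt = 2.2195 (t = 8.4245), x⁻ = (1.1791) → reset → x⁺ = (1.5399), jump to mode 0
Mode 0: flow for 0.7406 to horizon, guard not reached → x = (2.9353)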